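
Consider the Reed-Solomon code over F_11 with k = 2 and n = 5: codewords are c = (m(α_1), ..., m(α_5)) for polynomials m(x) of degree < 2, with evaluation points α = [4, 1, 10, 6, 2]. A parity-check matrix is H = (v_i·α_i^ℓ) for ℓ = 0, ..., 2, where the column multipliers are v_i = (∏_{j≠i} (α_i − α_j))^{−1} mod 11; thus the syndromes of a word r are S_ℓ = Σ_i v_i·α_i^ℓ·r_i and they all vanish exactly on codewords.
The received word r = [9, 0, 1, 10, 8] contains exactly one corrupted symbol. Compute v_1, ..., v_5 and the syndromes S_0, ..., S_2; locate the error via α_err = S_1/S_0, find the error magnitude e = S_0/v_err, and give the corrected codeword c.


S = (3, 3, 3), error at position 2, error magnitude e = 9, c = [9, 2, 1, 10, 8].

Step 1: column multipliers v_i = (∏_{j≠i}(α_i − α_j))^{−1} mod 11.
  i = 1 (α = 4): (4−1)(4−10)(4−6)(4−2) = 3·(−6)·(−2)·2 = 72 ≡ 6, so v_1 = 6^{−1} = 2 (mod 11).
  i = 2 (α = 1): (1−4)(1−10)(1−6)(1−2) = (−3)·(−9)·(−5)·(−1) = 135 ≡ 3, so v_2 = 3^{−1} = 4 (mod 11).
  i = 3 (α = 10): (10−4)(10−1)(10−6)(10−2) = 6·9·4·8 = 1728 ≡ 1, so v_3 = 1^{−1} = 1 (mod 11).
  i = 4 (α = 6): (6−4)(6−1)(6−10)(6−2) = 2·5·(−4)·4 = −160 ≡ 5, so v_4 = 5^{−1} = 9 (mod 11).
  i = 5 (α = 2): (2−4)(2−1)(2−10)(2−6) = (−2)·1·(−8)·(−4) = −64 ≡ 2, so v_5 = 2^{−1} = 6 (mod 11).
  v = [2, 4, 1, 9, 6].
Step 2: syndromes of r = [9, 0, 1, 10, 8] (all sums mod 11).
  S_0 = Σ v_i r_i = 2·9 + 4·0 + 1·1 + 9·10 + 6·8 = 157 ≡ 3.
  S_1 = Σ v_i α_i r_i = 2·4·9 + 4·1·0 + 1·10·1 + 9·6·10 + 6·2·8 = 718 ≡ 3.
  α_i^2 mod 11 = [5, 1, 1, 3, 4].
  S_2 = Σ v_i α_i^2 r_i = 2·5·9 + 4·1·0 + 1·1·1 + 9·3·10 + 6·4·8 = 553 ≡ 3.
  S = (3, 3, 3) ≠ 0, so r is not a codeword (an error is present).
Step 3: locate the error. For a single error e at position i, S_ℓ = v_i·e·α_i^ℓ, so α_err = S_1/S_0.
  S_0^{−1} = 3^{−1} = 4 (mod 11), so α_err = 3·4 = 12 ≡ 1 = α_2. Error position i = 2.
  Consistency check: S_2/S_1 = 3·4 = 12 ≡ 1 = α_err ✓ (single-error assumption holds).
Step 4: error magnitude e = S_0/v_2 = S_0·∏_{j≠2}(α_2 − α_j) = 3·3 = 9 ≡ 9 (mod 11).
Step 5: correct position 2: c_2 = r_2 − e = 0 − 9 ≡ 2 (mod 11). Hence c = [9, 2, 1, 10, 8].
  Check: interpolating c through the α_i gives m(x) = 7 + 6·x (degree < 2) with m(α_i) = c_i for every i, so c is indeed a codeword.


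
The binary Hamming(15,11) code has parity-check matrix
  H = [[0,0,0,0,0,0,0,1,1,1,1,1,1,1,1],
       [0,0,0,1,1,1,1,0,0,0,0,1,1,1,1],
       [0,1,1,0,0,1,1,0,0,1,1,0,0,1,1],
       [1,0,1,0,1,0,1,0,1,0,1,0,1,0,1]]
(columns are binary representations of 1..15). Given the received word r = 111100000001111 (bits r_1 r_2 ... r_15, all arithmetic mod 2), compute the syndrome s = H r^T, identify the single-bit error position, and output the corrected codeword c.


s = (0, 1, 0, 0)^T, error position = 4, corrected codeword c = 111000000001111

Compute s = H r^T mod 2 one row at a time:
  s_1 = 0 + 0 + 0 + 0 + 1 + 1 + 1 + 1 = 4 ≡ 0 (mod 2).
  s_2 = 1 + 0 + 0 + 0 + 1 + 1 + 1 + 1 = 5 ≡ 1 (mod 2).
  s_3 = 1 + 1 + 0 + 0 + 0 + 0 + 1 + 1 = 4 ≡ 0 (mod 2).
  s_4 = 1 + 1 + 0 + 0 + 0 + 0 + 1 + 1 = 4 ≡ 0 (mod 2).
s = (0, 1, 0, 0)^T — this equals column 4 of H (binary 0100), so error is at position 4.
Correct: flip bit 4 of r = 111100000001111 to get c = 111000000001111.


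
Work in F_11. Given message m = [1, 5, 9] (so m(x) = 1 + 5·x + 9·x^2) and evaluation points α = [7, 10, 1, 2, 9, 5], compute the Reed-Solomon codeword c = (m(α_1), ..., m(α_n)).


c = [4, 5, 4, 3, 5, 9]

Message polynomial: m(x) = 1 + 5·x + 9·x^2 (mod 11).
For each evaluation point α_i, compute m(α_i) mod 11:
  α_1 = 7: Horner steps 9 → 2 → 4, so m(7) = 4.
  α_2 = 10: Horner steps 9 → 7 → 5, so m(10) = 5.
  α_3 = 1: Horner steps 9 → 3 → 4, so m(1) = 4.
  α_4 = 2: Horner steps 9 → 1 → 3, so m(2) = 3.
  α_5 = 9: Horner steps 9 → 9 → 5, so m(9) = 5.
  α_6 = 5: Horner steps 9 → 6 → 9, so m(5) = 9.
Codeword c = [4, 5, 4, 3, 5, 9] ∈ F_11^6.


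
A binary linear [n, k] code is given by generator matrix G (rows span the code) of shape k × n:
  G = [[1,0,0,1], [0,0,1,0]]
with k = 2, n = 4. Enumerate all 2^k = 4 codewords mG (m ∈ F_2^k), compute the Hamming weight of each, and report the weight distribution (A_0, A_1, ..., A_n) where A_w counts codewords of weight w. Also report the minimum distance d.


Weight distribution: A_0 = 1, A_1 = 1, A_2 = 1, A_3 = 1. Minimum distance d = 1.

Enumerate all 2^2 = 4 messages m ∈ F_2^2.
For each, compute codeword c = mG in F_2^4, then tally its weight.
  m = 00 → c = 0000, weight = 0.
  m = 10 → c = 1001, weight = 2.
  m = 01 → c = 0010, weight = 1.
  m = 11 → c = 1011, weight = 3.
Tally weights:
  weight 0: 1 codewords.
  weight 1: 1 codewords.
  weight 2: 1 codewords.
  weight 3: 1 codewords.
Minimum distance d = smallest w > 0 with A_w > 0 = 1.
Sanity: Σ A_w = 4 = 2^2 = 4 ✓.


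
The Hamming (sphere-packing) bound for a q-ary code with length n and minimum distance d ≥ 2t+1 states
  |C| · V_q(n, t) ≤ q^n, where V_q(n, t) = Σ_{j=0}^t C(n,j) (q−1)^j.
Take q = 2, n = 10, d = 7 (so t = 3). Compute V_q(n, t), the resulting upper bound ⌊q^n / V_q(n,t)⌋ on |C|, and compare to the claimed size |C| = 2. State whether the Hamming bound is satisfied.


V_q(n, t) = 176, q^n = 1024, Hamming bound = 5, |C| = 2 ≤ bound (satisfied).

Step 1: Compute V_q(n, t) = Σ_{j=0}^3 C(n, j) (q−1)^j.
  j = 0: C(10,0)·(1)^0 = 1·1 = 1.
  j = 1: C(10,1)·(1)^1 = 10·1 = 10.
  j = 2: C(10,2)·(1)^2 = 45·1 = 45.
  j = 3: C(10,3)·(1)^3 = 120·1 = 120.
  V_q(n, t) = 1 + 10 + 45 + 120 = 176.
Step 2: q^n = 2^10 = 1024.
Step 3: Hamming bound ⌊q^n / V_q(n,t)⌋ = ⌊1024/176⌋ = 5.
Step 4: Compare |C| = 2 to 5: satisfied.
The claimed |C| lies below the Hamming bound.


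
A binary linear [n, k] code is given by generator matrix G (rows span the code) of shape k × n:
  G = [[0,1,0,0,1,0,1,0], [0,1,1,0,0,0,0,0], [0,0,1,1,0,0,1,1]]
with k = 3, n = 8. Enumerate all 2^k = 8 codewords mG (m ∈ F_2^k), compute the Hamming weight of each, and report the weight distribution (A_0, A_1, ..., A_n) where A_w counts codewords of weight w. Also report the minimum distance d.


Weight distribution: A_0 = 1, A_2 = 1, A_3 = 3, A_4 = 2, A_5 = 1. Minimum distance d = 2.

Enumerate all 2^3 = 8 messages m ∈ F_2^3.
For each, compute codeword c = mG in F_2^8, then tally its weight.
  m = 000 → c = 00000000, weight = 0.
  m = 100 → c = 01001010, weight = 3.
  m = 010 → c = 01100000, weight = 2.
  m = 110 → c = 00101010, weight = 3.
  m = 001 → c = 00110011, weight = 4.
  m = 101 → c = 01111001, weight = 5.
  m = 011 → c = 01010011, weight = 4.
  m = 111 → c = 00011001, weight = 3.
Tally weights:
  weight 0: 1 codewords.
  weight 2: 1 codewords.
  weight 3: 3 codewords.
  weight 4: 2 codewords.
  weight 5: 1 codewords.
Minimum distance d = smallest w > 0 with A_w > 0 = 2.
Sanity: Σ A_w = 8 = 2^3 = 8 ✓.


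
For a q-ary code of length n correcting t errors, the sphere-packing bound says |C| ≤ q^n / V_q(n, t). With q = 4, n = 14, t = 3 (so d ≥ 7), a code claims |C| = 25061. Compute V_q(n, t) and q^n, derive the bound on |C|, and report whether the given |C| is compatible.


V_q(n, t) = 10690, q^n = 268435456, Hamming bound = 25110, |C| = 25061 ≤ bound (satisfied).

Step 1: Compute V_q(n, t) = Σ_{j=0}^3 C(n, j) (q−1)^j.
  j = 0: C(14,0)·(3)^0 = 1·1 = 1.
  j = 1: C(14,1)·(3)^1 = 14·3 = 42.
  j = 2: C(14,2)·(3)^2 = 91·9 = 819.
  j = 3: C(14,3)·(3)^3 = 364·27 = 9828.
  V_q(n, t) = 1 + 42 + 819 + 9828 = 10690.
Step 2: q^n = 4^14 = 268435456.
Step 3: Hamming bound ⌊q^n / V_q(n,t)⌋ = ⌊268435456/10690⌋ = 25110.
Step 4: Compare |C| = 25061 to 25110: satisfied.
The claimed |C| lies below the Hamming bound.


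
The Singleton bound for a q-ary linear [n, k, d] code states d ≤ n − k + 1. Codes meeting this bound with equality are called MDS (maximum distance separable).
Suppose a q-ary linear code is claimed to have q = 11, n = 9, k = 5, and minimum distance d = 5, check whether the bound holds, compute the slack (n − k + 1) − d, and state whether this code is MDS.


Singleton RHS = n − k + 1 = 5, slack = 0, bound satisfied, MDS.

Singleton bound: d ≤ n − k + 1.
Here n = 9, k = 5, so n − k + 1 = 5.
Given d = 5, check d ≤ 5: YES.
Slack = (n − k + 1) − d = 0.
The code is MDS (slack = 0).
Description: the claimed parameters are [9, 5, 5]_11; such a code would be MDS (meets Singleton bound).


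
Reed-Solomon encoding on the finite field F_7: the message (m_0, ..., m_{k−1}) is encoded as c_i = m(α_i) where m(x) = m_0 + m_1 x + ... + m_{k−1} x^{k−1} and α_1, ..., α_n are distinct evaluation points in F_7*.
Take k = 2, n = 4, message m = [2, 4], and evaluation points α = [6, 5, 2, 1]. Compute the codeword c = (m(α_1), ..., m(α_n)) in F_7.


c = [5, 1, 3, 6]

Message polynomial: m(x) = 2 + 4·x (mod 7).
For each evaluation point α_i, compute m(α_i) mod 7:
  α_1 = 6: Horner steps 4 → 5, so m(6) = 5.
  α_2 = 5: Horner steps 4 → 1, so m(5) = 1.
  α_3 = 2: Horner steps 4 → 3, so m(2) = 3.
  α_4 = 1: Horner steps 4 → 6, so m(1) = 6.
Codeword c = [5, 1, 3, 6] ∈ F_7^4.


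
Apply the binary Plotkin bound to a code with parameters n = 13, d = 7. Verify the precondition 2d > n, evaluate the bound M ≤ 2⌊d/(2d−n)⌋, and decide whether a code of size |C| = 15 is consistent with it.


Plotkin bound M ≤ 14; given |C| = 15 > bound (violated).

Check applicability: 2d = 14, n = 13.
2d − n = 1 > 0, so Plotkin applies.
Compute d/(2d−n) = 7/1 ≈ 7.0000.
⌊d/(2d−n)⌋ = 7.
Plotkin bound: M ≤ 2·7 = 14.
Given |C| = 15, check: VIOLATED.
This |C| is above the Plotkin bound, so no binary code with n = 13, d = 7 and 15 codewords exists.


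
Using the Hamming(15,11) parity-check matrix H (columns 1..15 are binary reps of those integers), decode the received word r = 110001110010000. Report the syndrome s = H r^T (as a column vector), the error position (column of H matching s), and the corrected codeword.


s = (0, 0, 0, 1)^T, error position = 1, corrected codeword c = 010001110010000

Compute s = H r^T mod 2 one row at a time:
  s_1 = 1 + 0 + 0 + 1 + 0 + 0 + 0 + 0 = 2 ≡ 0 (mod 2).
  s_2 = 0 + 0 + 1 + 1 + 0 + 0 + 0 + 0 = 2 ≡ 0 (mod 2).
  s_3 = 1 + 0 + 1 + 1 + 0 + 1 + 0 + 0 = 4 ≡ 0 (mod 2).
  s_4 = 1 + 0 + 0 + 1 + 0 + 1 + 0 + 0 = 3 ≡ 1 (mod 2).
s = (0, 0, 0, 1)^T — this equals column 1 of H (binary 0001), so error is at position 1.
Correct: flip bit 1 of r = 110001110010000 to get c = 010001110010000.


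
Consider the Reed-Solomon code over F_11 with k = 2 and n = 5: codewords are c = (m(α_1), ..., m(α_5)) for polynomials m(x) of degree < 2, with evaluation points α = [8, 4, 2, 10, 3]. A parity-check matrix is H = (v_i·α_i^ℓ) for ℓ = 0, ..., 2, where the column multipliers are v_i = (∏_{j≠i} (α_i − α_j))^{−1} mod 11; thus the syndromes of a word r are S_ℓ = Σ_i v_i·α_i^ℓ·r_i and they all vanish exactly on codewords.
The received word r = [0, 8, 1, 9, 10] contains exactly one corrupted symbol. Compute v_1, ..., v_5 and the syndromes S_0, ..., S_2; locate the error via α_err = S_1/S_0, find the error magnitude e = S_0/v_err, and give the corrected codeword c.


S = (2, 9, 2), error at position 4, error magnitude e = 2, c = [0, 8, 1, 7, 10].

Step 1: column multipliers v_i = (∏_{j≠i}(α_i − α_j))^{−1} mod 11.
  i = 1 (α = 8): (8−4)(8−2)(8−10)(8−3) = 4·6·(−2)·5 = −240 ≡ 2, so v_1 = 2^{−1} = 6 (mod 11).
  i = 2 (α = 4): (4−8)(4−2)(4−10)(4−3) = (−4)·2·(−6)·1 = 48 ≡ 4, so v_2 = 4^{−1} = 3 (mod 11).
  i = 3 (α = 2): (2−8)(2−4)(2−10)(2−3) = (−6)·(−2)·(−8)·(−1) = 96 ≡ 8, so v_3 = 8^{−1} = 7 (mod 11).
  i = 4 (α = 10): (10−8)(10−4)(10−2)(10−3) = 2·6·8·7 = 672 ≡ 1, so v_4 = 1^{−1} = 1 (mod 11).
  i = 5 (α = 3): (3−8)(3−4)(3−2)(3−10) = (−5)·(−1)·1·(−7) = −35 ≡ 9, so v_5 = 9^{−1} = 5 (mod 11).
  v = [6, 3, 7, 1, 5].
Step 2: syndromes of r = [0, 8, 1, 9, 10] (all sums mod 11).
  S_0 = Σ v_i r_i = 6·0 + 3·8 + 7·1 + 1·9 + 5·10 = 90 ≡ 2.
  S_1 = Σ v_i α_i r_i = 6·8·0 + 3·4·8 + 7·2·1 + 1·10·9 + 5·3·10 = 350 ≡ 9.
  α_i^2 mod 11 = [9, 5, 4, 1, 9].
  S_2 = Σ v_i α_i^2 r_i = 6·9·0 + 3·5·8 + 7·4·1 + 1·1·9 + 5·9·10 = 607 ≡ 2.
  S = (2, 9, 2) ≠ 0, so r is not a codeword (an error is present).
Step 3: locate the error. For a single error e at position i, S_ℓ = v_i·e·α_i^ℓ, so α_err = S_1/S_0.
  S_0^{−1} = 2^{−1} = 6 (mod 11), so α_err = 9·6 = 54 ≡ 10 = α_4. Error position i = 4.
  Consistency check: S_2/S_1 = 2·5 = 10 ≡ 10 = α_err ✓ (single-error assumption holds).
Step 4: error magnitude e = S_0/v_4 = S_0·∏_{j≠4}(α_4 − α_j) = 2·1 = 2 ≡ 2 (mod 11).
Step 5: correct position 4: c_4 = r_4 − e = 9 − 2 ≡ 7 (mod 11). Hence c = [0, 8, 1, 7, 10].
  Check: interpolating c through the α_i gives m(x) = 5 + 9·x (degree < 2) with m(α_i) = c_i for every i, so c is indeed a codeword.


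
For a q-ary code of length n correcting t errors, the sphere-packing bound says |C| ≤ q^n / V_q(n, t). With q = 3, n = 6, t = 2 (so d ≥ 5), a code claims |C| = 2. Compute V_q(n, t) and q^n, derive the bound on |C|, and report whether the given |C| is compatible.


V_q(n, t) = 73, q^n = 729, Hamming bound = 9, |C| = 2 ≤ bound (satisfied).

Step 1: Compute V_q(n, t) = Σ_{j=0}^2 C(n, j) (q−1)^j.
  j = 0: C(6,0)·(2)^0 = 1·1 = 1.
  j = 1: C(6,1)·(2)^1 = 6·2 = 12.
  j = 2: C(6,2)·(2)^2 = 15·4 = 60.
  V_q(n, t) = 1 + 12 + 60 = 73.
Step 2: q^n = 3^6 = 729.
Step 3: Hamming bound ⌊q^n / V_q(n,t)⌋ = ⌊729/73⌋ = 9.
Step 4: Compare |C| = 2 to 9: satisfied.
The claimed |C| lies below the Hamming bound.


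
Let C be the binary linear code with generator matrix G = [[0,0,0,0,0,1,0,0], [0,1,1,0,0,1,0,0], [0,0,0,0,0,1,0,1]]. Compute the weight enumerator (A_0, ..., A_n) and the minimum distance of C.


Weight distribution: A_0 = 1, A_1 = 2, A_2 = 2, A_3 = 2, A_4 = 1. Minimum distance d = 1.

Enumerate all 2^3 = 8 messages m ∈ F_2^3.
For each, compute codeword c = mG in F_2^8, then tally its weight.
  m = 000 → c = 00000000, weight = 0.
  m = 100 → c = 00000100, weight = 1.
  m = 010 → c = 01100100, weight = 3.
  m = 110 → c = 01100000, weight = 2.
  m = 001 → c = 00000101, weight = 2.
  m = 101 → c = 00000001, weight = 1.
  m = 011 → c = 01100001, weight = 3.
  m = 111 → c = 01100101, weight = 4.
Tally weights:
  weight 0: 1 codewords.
  weight 1: 2 codewords.
  weight 2: 2 codewords.
  weight 3: 2 codewords.
  weight 4: 1 codewords.
Minimum distance d = smallest w > 0 with A_w > 0 = 1.
Sanity: Σ A_w = 8 = 2^3 = 8 ✓.


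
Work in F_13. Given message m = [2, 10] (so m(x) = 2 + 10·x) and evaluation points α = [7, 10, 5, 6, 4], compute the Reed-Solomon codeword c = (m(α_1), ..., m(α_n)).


c = [7, 11, 0, 10, 3]

Message polynomial: m(x) = 2 + 10·x (mod 13).
For each evaluation point α_i, compute m(α_i) mod 13:
  α_1 = 7: Horner steps 10 → 7, so m(7) = 7.
  α_2 = 10: Horner steps 10 → 11, so m(10) = 11.
  α_3 = 5: Horner steps 10 → 0, so m(5) = 0.
  α_4 = 6: Horner steps 10 → 10, so m(6) = 10.
  α_5 = 4: Horner steps 10 → 3, so m(4) = 3.
Codeword c = [7, 11, 0, 10, 3] ∈ F_13^5.


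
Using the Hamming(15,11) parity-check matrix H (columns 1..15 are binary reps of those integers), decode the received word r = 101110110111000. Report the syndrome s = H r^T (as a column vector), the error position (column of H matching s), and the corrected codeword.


s = (0, 0, 0, 1)^T, error position = 1, corrected codeword c = 001110110111000

Compute s = H r^T mod 2 one row at a time:
  s_1 = 1 + 0 + 1 + 1 + 1 + 0 + 0 + 0 = 4 ≡ 0 (mod 2).
  s_2 = 1 + 1 + 0 + 1 + 1 + 0 + 0 + 0 = 4 ≡ 0 (mod 2).
  s_3 = 0 + 1 + 0 + 1 + 1 + 1 + 0 + 0 = 4 ≡ 0 (mod 2).
  s_4 = 1 + 1 + 1 + 1 + 0 + 1 + 0 + 0 = 5 ≡ 1 (mod 2).
s = (0, 0, 0, 1)^T — this equals column 1 of H (binary 0001), so error is at position 1.
Correct: flip bit 1 of r = 101110110111000 to get c = 001110110111000.


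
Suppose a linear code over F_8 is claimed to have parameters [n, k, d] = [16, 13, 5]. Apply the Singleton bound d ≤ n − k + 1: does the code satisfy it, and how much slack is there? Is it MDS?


Singleton RHS = n − k + 1 = 4, slack = -1, bound violated (no such code; not MDS).

Singleton bound: d ≤ n − k + 1.
Here n = 16, k = 13, so n − k + 1 = 4.
Given d = 5, check d ≤ 4: NO.
Slack = (n − k + 1) − d = -1.
The slack is negative: d = 5 exceeds n − k + 1 = 4 by 1, so the Singleton bound is violated and no linear [16, 13, 5]_8 code can exist. In particular it is not MDS (MDS requires d = n − k + 1 exactly).
Description: the claimed parameters are [16, 13, 5]_8; such a code would be impossible (violates the Singleton bound).


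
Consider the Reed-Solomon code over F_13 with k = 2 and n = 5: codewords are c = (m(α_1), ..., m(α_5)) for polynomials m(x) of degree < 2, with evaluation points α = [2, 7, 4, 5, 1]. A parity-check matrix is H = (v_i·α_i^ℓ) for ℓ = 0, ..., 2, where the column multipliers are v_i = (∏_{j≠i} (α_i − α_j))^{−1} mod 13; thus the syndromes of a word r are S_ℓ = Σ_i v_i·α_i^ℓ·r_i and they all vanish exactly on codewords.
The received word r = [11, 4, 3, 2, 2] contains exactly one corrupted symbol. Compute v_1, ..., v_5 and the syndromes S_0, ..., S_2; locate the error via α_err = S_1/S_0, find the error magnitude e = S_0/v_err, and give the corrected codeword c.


S = (8, 1, 5), error at position 4, error magnitude e = 3, c = [11, 4, 3, 12, 2].

Step 1: column multipliers v_i = (∏_{j≠i}(α_i − α_j))^{−1} mod 13.
  i = 1 (α = 2): (2−7)(2−4)(2−5)(2−1) = (−5)·(−2)·(−3)·1 = −30 ≡ 9, so v_1 = 9^{−1} = 3 (mod 13).
  i = 2 (α = 7): (7−2)(7−4)(7−5)(7−1) = 5·3·2·6 = 180 ≡ 11, so v_2 = 11^{−1} = 6 (mod 13).
  i = 3 (α = 4): (4−2)(4−7)(4−5)(4−1) = 2·(−3)·(−1)·3 = 18 ≡ 5, so v_3 = 5^{−1} = 8 (mod 13).
  i = 4 (α = 5): (5−2)(5−7)(5−4)(5−1) = 3·(−2)·1·4 = −24 ≡ 2, so v_4 = 2^{−1} = 7 (mod 13).
  i = 5 (α = 1): (1−2)(1−7)(1−4)(1−5) = (−1)·(−6)·(−3)·(−4) = 72 ≡ 7, so v_5 = 7^{−1} = 2 (mod 13).
  v = [3, 6, 8, 7, 2].
Step 2: syndromes of r = [11, 4, 3, 2, 2] (all sums mod 13).
  S_0 = Σ v_i r_i = 3·11 + 6·4 + 8·3 + 7·2 + 2·2 = 99 ≡ 8.
  S_1 = Σ v_i α_i r_i = 3·2·11 + 6·7·4 + 8·4·3 + 7·5·2 + 2·1·2 = 404 ≡ 1.
  α_i^2 mod 13 = [4, 10, 3, 12, 1].
  S_2 = Σ v_i α_i^2 r_i = 3·4·11 + 6·10·4 + 8·3·3 + 7·12·2 + 2·1·2 = 616 ≡ 5.
  S = (8, 1, 5) ≠ 0, so r is not a codeword (an error is present).
Step 3: locate the error. For a single error e at position i, S_ℓ = v_i·e·α_i^ℓ, so α_err = S_1/S_0.
  S_0^{−1} = 8^{−1} = 5 (mod 13), so α_err = 1·5 = 5 ≡ 5 = α_4. Error position i = 4.
  Consistency check: S_2/S_1 = 5·1 = 5 ≡ 5 = α_err ✓ (single-error assumption holds).
Step 4: error magnitude e = S_0/v_4 = S_0·∏_{j≠4}(α_4 − α_j) = 8·2 = 16 ≡ 3 (mod 13).
Step 5: correct position 4: c_4 = r_4 − e = 2 − 3 ≡ 12 (mod 13). Hence c = [11, 4, 3, 12, 2].
  Check: interpolating c through the α_i gives m(x) = 6 + 9·x (degree < 2) with m(α_i) = c_i for every i, so c is indeed a codeword.


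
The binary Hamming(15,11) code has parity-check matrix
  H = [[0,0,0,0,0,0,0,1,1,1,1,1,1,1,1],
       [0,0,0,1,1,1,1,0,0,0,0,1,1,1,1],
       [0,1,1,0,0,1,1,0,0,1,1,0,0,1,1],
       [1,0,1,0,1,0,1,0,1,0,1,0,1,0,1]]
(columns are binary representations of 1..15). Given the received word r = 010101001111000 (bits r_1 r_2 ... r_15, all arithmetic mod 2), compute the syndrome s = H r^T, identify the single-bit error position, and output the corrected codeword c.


s = (0, 1, 0, 0)^T, error position = 4, corrected codeword c = 010001001111000

Compute s = H r^T mod 2 one row at a time:
  s_1 = 0 + 1 + 1 + 1 + 1 + 0 + 0 + 0 = 4 ≡ 0 (mod 2).
  s_2 = 1 + 0 + 1 + 0 + 1 + 0 + 0 + 0 = 3 ≡ 1 (mod 2).
  s_3 = 1 + 0 + 1 + 0 + 1 + 1 + 0 + 0 = 4 ≡ 0 (mod 2).
  s_4 = 0 + 0 + 0 + 0 + 1 + 1 + 0 + 0 = 2 ≡ 0 (mod 2).
s = (0, 1, 0, 0)^T — this equals column 4 of H (binary 0100), so error is at position 4.
Correct: flip bit 4 of r = 010101001111000 to get c = 010001001111000.


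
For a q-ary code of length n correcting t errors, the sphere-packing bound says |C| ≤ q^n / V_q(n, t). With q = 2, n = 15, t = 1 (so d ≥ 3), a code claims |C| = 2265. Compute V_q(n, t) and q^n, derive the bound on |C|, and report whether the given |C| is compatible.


V_q(n, t) = 16, q^n = 32768, Hamming bound = 2048, |C| = 2265 > bound (violated).

Step 1: Compute V_q(n, t) = Σ_{j=0}^1 C(n, j) (q−1)^j.
  j = 0: C(15,0)·(1)^0 = 1·1 = 1.
  j = 1: C(15,1)·(1)^1 = 15·1 = 15.
  V_q(n, t) = 1 + 15 = 16.
Step 2: q^n = 2^15 = 32768.
Step 3: Hamming bound ⌊q^n / V_q(n,t)⌋ = ⌊32768/16⌋ = 2048.
Step 4: Compare |C| = 2265 to 2048: violated.
The claimed |C| lies above the Hamming bound, so no 2-ary code of length 15 with d ≥ 3 can have 2265 codewords.


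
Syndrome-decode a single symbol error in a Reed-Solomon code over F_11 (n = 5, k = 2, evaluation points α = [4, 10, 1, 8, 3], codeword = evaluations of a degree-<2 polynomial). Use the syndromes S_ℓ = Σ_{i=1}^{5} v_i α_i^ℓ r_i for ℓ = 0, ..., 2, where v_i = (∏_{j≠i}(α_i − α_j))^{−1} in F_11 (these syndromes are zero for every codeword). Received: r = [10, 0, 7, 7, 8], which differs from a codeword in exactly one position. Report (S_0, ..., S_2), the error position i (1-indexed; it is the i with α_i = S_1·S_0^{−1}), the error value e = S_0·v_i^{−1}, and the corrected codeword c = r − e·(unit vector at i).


S = (9, 9, 9), error at position 3, error magnitude e = 3, c = [10, 0, 4, 7, 8].

Step 1: column multipliers v_i = (∏_{j≠i}(α_i − α_j))^{−1} mod 11.
  i = 1 (α = 4): (4−10)(4−1)(4−8)(4−3) = (−6)·3·(−4)·1 = 72 ≡ 6, so v_1 = 6^{−1} = 2 (mod 11).
  i = 2 (α = 10): (10−4)(10−1)(10−8)(10−3) = 6·9·2·7 = 756 ≡ 8, so v_2 = 8^{−1} = 7 (mod 11).
  i = 3 (α = 1): (1−4)(1−10)(1−8)(1−3) = (−3)·(−9)·(−7)·(−2) = 378 ≡ 4, so v_3 = 4^{−1} = 3 (mod 11).
  i = 4 (α = 8): (8−4)(8−10)(8−1)(8−3) = 4·(−2)·7·5 = −280 ≡ 6, so v_4 = 6^{−1} = 2 (mod 11).
  i = 5 (α = 3): (3−4)(3−10)(3−1)(3−8) = (−1)·(−7)·2·(−5) = −70 ≡ 7, so v_5 = 7^{−1} = 8 (mod 11).
  v = [2, 7, 3, 2, 8].
Step 2: syndromes of r = [10, 0, 7, 7, 8] (all sums mod 11).
  S_0 = Σ v_i r_i = 2·10 + 7·0 + 3·7 + 2·7 + 8·8 = 119 ≡ 9.
  S_1 = Σ v_i α_i r_i = 2·4·10 + 7·10·0 + 3·1·7 + 2·8·7 + 8·3·8 = 405 ≡ 9.
  α_i^2 mod 11 = [5, 1, 1, 9, 9].
  S_2 = Σ v_i α_i^2 r_i = 2·5·10 + 7·1·0 + 3·1·7 + 2·9·7 + 8·9·8 = 823 ≡ 9.
  S = (9, 9, 9) ≠ 0, so r is not a codeword (an error is present).
Step 3: locate the error. For a single error e at position i, S_ℓ = v_i·e·α_i^ℓ, so α_err = S_1/S_0.
  S_0^{−1} = 9^{−1} = 5 (mod 11), so α_err = 9·5 = 45 ≡ 1 = α_3. Error position i = 3.
  Consistency check: S_2/S_1 = 9·5 = 45 ≡ 1 = α_err ✓ (single-error assumption holds).
Step 4: error magnitude e = S_0/v_3 = S_0·∏_{j≠3}(α_3 − α_j) = 9·4 = 36 ≡ 3 (mod 11).
Step 5: correct position 3: c_3 = r_3 − e = 7 − 3 ≡ 4 (mod 11). Hence c = [10, 0, 4, 7, 8].
  Check: interpolating c through the α_i gives m(x) = 2 + 2·x (degree < 2) with m(α_i) = c_i for every i, so c is indeed a codeword.


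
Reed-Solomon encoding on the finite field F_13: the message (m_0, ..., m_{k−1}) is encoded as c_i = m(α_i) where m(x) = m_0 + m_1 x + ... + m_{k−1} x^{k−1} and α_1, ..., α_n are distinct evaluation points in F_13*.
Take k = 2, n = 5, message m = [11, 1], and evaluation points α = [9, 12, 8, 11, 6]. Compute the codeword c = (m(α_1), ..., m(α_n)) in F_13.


c = [7, 10, 6, 9, 4]

Message polynomial: m(x) = 11 + 1·x (mod 13).
For each evaluation point α_i, compute m(α_i) mod 13:
  α_1 = 9: Horner steps 1 → 7, so m(9) = 7.
  α_2 = 12: Horner steps 1 → 10, so m(12) = 10.
  α_3 = 8: Horner steps 1 → 6, so m(8) = 6.
  α_4 = 11: Horner steps 1 → 9, so m(11) = 9.
  α_5 = 6: Horner steps 1 → 4, so m(6) = 4.
Codeword c = [7, 10, 6, 9, 4] ∈ F_13^5.


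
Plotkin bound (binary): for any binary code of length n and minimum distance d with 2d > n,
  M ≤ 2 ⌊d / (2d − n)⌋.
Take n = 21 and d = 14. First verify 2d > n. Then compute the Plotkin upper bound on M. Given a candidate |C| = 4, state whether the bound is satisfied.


Plotkin bound M ≤ 4; given |C| = 4 ≤ bound (satisfied).

Check applicability: 2d = 28, n = 21.
2d − n = 7 > 0, so Plotkin applies.
Compute d/(2d−n) = 14/7 ≈ 2.0000.
⌊d/(2d−n)⌋ = 2.
Plotkin bound: M ≤ 2·2 = 4.
Given |C| = 4, check: satisfied.
This |C| is at the Plotkin bound.


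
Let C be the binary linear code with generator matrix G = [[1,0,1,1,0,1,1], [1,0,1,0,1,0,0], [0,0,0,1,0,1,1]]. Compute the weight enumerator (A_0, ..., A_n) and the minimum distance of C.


Weight distribution: A_0 = 1, A_1 = 1, A_2 = 1, A_3 = 2, A_4 = 1, A_5 = 1, A_6 = 1. Minimum distance d = 1.

Enumerate all 2^3 = 8 messages m ∈ F_2^3.
For each, compute codeword c = mG in F_2^7, then tally its weight.
  m = 000 → c = 0000000, weight = 0.
  m = 100 → c = 1011011, weight = 5.
  m = 010 → c = 1010100, weight = 3.
  m = 110 → c = 0001111, weight = 4.
  m = 001 → c = 0001011, weight = 3.
  m = 101 → c = 1010000, weight = 2.
  m = 011 → c = 1011111, weight = 6.
  m = 111 → c = 0000100, weight = 1.
Tally weights:
  weight 0: 1 codewords.
  weight 1: 1 codewords.
  weight 2: 1 codewords.
  weight 3: 2 codewords.
  weight 4: 1 codewords.
  weight 5: 1 codewords.
  weight 6: 1 codewords.
Minimum distance d = smallest w > 0 with A_w > 0 = 1.
Sanity: Σ A_w = 8 = 2^3 = 8 ✓.


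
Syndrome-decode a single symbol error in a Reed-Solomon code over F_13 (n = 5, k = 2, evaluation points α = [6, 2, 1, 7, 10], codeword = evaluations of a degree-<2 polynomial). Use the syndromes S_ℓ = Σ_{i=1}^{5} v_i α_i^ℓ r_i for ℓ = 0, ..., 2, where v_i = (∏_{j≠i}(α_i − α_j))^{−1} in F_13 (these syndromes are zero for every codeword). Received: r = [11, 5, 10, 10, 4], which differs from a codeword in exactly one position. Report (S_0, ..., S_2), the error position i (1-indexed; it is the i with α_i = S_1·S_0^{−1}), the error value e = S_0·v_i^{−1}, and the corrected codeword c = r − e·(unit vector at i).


S = (4, 2, 1), error at position 4, error magnitude e = 4, c = [11, 5, 10, 6, 4].

Step 1: column multipliers v_i = (∏_{j≠i}(α_i − α_j))^{−1} mod 13.
  i = 1 (α = 6): (6−2)(6−1)(6−7)(6−10) = 4·5·(−1)·(−4) = 80 ≡ 2, so v_1 = 2^{−1} = 7 (mod 13).
  i = 2 (α = 2): (2−6)(2−1)(2−7)(2−10) = (−4)·1·(−5)·(−8) = −160 ≡ 9, so v_2 = 9^{−1} = 3 (mod 13).
  i = 3 (α = 1): (1−6)(1−2)(1−7)(1−10) = (−5)·(−1)·(−6)·(−9) = 270 ≡ 10, so v_3 = 10^{−1} = 4 (mod 13).
  i = 4 (α = 7): (7−6)(7−2)(7−1)(7−10) = 1·5·6·(−3) = −90 ≡ 1, so v_4 = 1^{−1} = 1 (mod 13).
  i = 5 (α = 10): (10−6)(10−2)(10−1)(10−7) = 4·8·9·3 = 864 ≡ 6, so v_5 = 6^{−1} = 11 (mod 13).
  v = [7, 3, 4, 1, 11].
Step 2: syndromes of r = [11, 5, 10, 10, 4] (all sums mod 13).
  S_0 = Σ v_i r_i = 7·11 + 3·5 + 4·10 + 1·10 + 11·4 = 186 ≡ 4.
  S_1 = Σ v_i α_i r_i = 7·6·11 + 3·2·5 + 4·1·10 + 1·7·10 + 11·10·4 = 1042 ≡ 2.
  α_i^2 mod 13 = [10, 4, 1, 10, 9].
  S_2 = Σ v_i α_i^2 r_i = 7·10·11 + 3·4·5 + 4·1·10 + 1·10·10 + 11·9·4 = 1366 ≡ 1.
  S = (4, 2, 1) ≠ 0, so r is not a codeword (an error is present).
Step 3: locate the error. For a single error e at position i, S_ℓ = v_i·e·α_i^ℓ, so α_err = S_1/S_0.
  S_0^{−1} = 4^{−1} = 10 (mod 13), so α_err = 2·10 = 20 ≡ 7 = α_4. Error position i = 4.
  Consistency check: S_2/S_1 = 1·7 = 7 ≡ 7 = α_err ✓ (single-error assumption holds).
Step 4: error magnitude e = S_0/v_4 = S_0·∏_{j≠4}(α_4 − α_j) = 4·1 = 4 ≡ 4 (mod 13).
Step 5: correct position 4: c_4 = r_4 − e = 10 − 4 ≡ 6 (mod 13). Hence c = [11, 5, 10, 6, 4].
  Check: interpolating c through the α_i gives m(x) = 2 + 8·x (degree < 2) with m(α_i) = c_i for every i, so c is indeed a codeword.


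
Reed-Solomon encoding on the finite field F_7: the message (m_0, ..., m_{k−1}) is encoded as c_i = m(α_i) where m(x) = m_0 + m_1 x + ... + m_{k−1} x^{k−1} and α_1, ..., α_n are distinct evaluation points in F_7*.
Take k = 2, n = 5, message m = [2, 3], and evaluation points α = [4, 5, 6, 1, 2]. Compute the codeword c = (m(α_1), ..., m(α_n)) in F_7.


c = [0, 3, 6, 5, 1]

Message polynomial: m(x) = 2 + 3·x (mod 7).
For each evaluation point α_i, compute m(α_i) mod 7:
  α_1 = 4: Horner steps 3 → 0, so m(4) = 0.
  α_2 = 5: Horner steps 3 → 3, so m(5) = 3.
  α_3 = 6: Horner steps 3 → 6, so m(6) = 6.
  α_4 = 1: Horner steps 3 → 5, so m(1) = 5.
  α_5 = 2: Horner steps 3 → 1, so m(2) = 1.
Codeword c = [0, 3, 6, 5, 1] ∈ F_7^5.


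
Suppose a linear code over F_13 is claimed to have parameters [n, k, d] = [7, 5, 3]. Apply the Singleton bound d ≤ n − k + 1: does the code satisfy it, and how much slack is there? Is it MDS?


Singleton RHS = n − k + 1 = 3, slack = 0, bound satisfied, MDS.

Singleton bound: d ≤ n − k + 1.
Here n = 7, k = 5, so n − k + 1 = 3.
Given d = 3, check d ≤ 3: YES.
Slack = (n − k + 1) − d = 0.
The code is MDS (slack = 0).
Description: the claimed parameters are [7, 5, 3]_13; such a code would be MDS (meets Singleton bound).


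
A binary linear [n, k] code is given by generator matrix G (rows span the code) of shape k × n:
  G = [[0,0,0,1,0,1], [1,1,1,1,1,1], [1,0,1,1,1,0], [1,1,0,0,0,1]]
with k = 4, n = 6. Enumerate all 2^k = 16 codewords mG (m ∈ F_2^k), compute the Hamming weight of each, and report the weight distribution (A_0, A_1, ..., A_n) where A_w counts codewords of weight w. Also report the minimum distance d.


Weight distribution: A_0 = 1, A_1 = 1, A_2 = 3, A_3 = 6, A_4 = 3, A_5 = 1, A_6 = 1. Minimum distance d = 1.

Enumerate all 2^4 = 16 messages m ∈ F_2^4.
For each, compute codeword c = mG in F_2^6, then tally its weight.
  m = 0000 → c = 000000, weight = 0.
  m = 1000 → c = 000101, weight = 2.
  m = 0100 → c = 111111, weight = 6.
  m = 1100 → c = 111010, weight = 4.
  m = 0010 → c = 101110, weight = 4.
  m = 1010 → c = 101011, weight = 4.
  m = 0110 → c = 010001, weight = 2.
  m = 1110 → c = 010100, weight = 2.
  m = 0001 → c = 110001, weight = 3.
  m = 1001 → c = 110100, weight = 3.
  m = 0101 → c = 001110, weight = 3.
  m = 1101 → c = 001011, weight = 3.
  m = 0011 → c = 011111, weight = 5.
  m = 1011 → c = 011010, weight = 3.
  m = 0111 → c = 100000, weight = 1.
  m = 1111 → c = 100101, weight = 3.
Tally weights:
  weight 0: 1 codewords.
  weight 1: 1 codewords.
  weight 2: 3 codewords.
  weight 3: 6 codewords.
  weight 4: 3 codewords.
  weight 5: 1 codewords.
  weight 6: 1 codewords.
Minimum distance d = smallest w > 0 with A_w > 0 = 1.
Sanity: Σ A_w = 16 = 2^4 = 16 ✓.


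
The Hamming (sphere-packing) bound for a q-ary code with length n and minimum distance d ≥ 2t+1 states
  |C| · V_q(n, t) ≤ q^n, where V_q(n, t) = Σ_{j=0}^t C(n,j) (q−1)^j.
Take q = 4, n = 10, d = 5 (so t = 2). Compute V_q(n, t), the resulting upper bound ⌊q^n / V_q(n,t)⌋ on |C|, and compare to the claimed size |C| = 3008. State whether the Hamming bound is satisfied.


V_q(n, t) = 436, q^n = 1048576, Hamming bound = 2404, |C| = 3008 > bound (violated).

Step 1: Compute V_q(n, t) = Σ_{j=0}^2 C(n, j) (q−1)^j.
  j = 0: C(10,0)·(3)^0 = 1·1 = 1.
  j = 1: C(10,1)·(3)^1 = 10·3 = 30.
  j = 2: C(10,2)·(3)^2 = 45·9 = 405.
  V_q(n, t) = 1 + 30 + 405 = 436.
Step 2: q^n = 4^10 = 1048576.
Step 3: Hamming bound ⌊q^n / V_q(n,t)⌋ = ⌊1048576/436⌋ = 2404.
Step 4: Compare |C| = 3008 to 2404: violated.
The claimed |C| lies above the Hamming bound, so no 4-ary code of length 10 with d ≥ 5 can have 3008 codewords.


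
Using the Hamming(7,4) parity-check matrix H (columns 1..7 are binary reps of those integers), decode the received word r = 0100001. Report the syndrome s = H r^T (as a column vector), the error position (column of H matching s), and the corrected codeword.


s = (1, 0, 1)^T, error position = 5, corrected codeword c = 0100101

Compute s = H r^T mod 2 one row at a time:
  s_1 = 0 + 0 + 0 + 1 = 1 ≡ 1 (mod 2).
  s_2 = 1 + 0 + 0 + 1 = 2 ≡ 0 (mod 2).
  s_3 = 0 + 0 + 0 + 1 = 1 ≡ 1 (mod 2).
s = (1, 0, 1)^T — this equals column 5 of H (binary 101), so error is at position 5.
Correct: flip bit 5 of r = 0100001 to get c = 0100101.


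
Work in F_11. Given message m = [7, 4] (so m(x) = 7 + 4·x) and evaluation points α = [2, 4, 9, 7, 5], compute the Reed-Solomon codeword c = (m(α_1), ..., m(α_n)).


c = [4, 1, 10, 2, 5]

Message polynomial: m(x) = 7 + 4·x (mod 11).
For each evaluation point α_i, compute m(α_i) mod 11:
  α_1 = 2: Horner steps 4 → 4, so m(2) = 4.
  α_2 = 4: Horner steps 4 → 1, so m(4) = 1.
  α_3 = 9: Horner steps 4 → 10, so m(9) = 10.
  α_4 = 7: Horner steps 4 → 2, so m(7) = 2.
  α_5 = 5: Horner steps 4 → 5, so m(5) = 5.
Codeword c = [4, 1, 10, 2, 5] ∈ F_11^5.


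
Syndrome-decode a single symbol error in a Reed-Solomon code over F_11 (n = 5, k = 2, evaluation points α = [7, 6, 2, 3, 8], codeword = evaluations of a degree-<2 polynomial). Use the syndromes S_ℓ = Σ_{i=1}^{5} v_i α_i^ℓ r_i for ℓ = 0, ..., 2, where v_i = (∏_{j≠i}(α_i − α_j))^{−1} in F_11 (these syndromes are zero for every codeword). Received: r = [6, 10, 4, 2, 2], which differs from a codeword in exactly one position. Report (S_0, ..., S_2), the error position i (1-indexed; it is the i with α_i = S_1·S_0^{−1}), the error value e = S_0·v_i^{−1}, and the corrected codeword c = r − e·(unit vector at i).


S = (4, 1, 3), error at position 4, error magnitude e = 2, c = [6, 10, 4, 0, 2].

Step 1: column multipliers v_i = (∏_{j≠i}(α_i − α_j))^{−1} mod 11.
  i = 1 (α = 7): (7−6)(7−2)(7−3)(7−8) = 1·5·4·(−1) = −20 ≡ 2, so v_1 = 2^{−1} = 6 (mod 11).
  i = 2 (α = 6): (6−7)(6−2)(6−3)(6−8) = (−1)·4·3·(−2) = 24 ≡ 2, so v_2 = 2^{−1} = 6 (mod 11).
  i = 3 (α = 2): (2−7)(2−6)(2−3)(2−8) = (−5)·(−4)·(−1)·(−6) = 120 ≡ 10, so v_3 = 10^{−1} = 10 (mod 11).
  i = 4 (α = 3): (3−7)(3−6)(3−2)(3−8) = (−4)·(−3)·1·(−5) = −60 ≡ 6, so v_4 = 6^{−1} = 2 (mod 11).
  i = 5 (α = 8): (8−7)(8−6)(8−2)(8−3) = 1·2·6·5 = 60 ≡ 5, so v_5 = 5^{−1} = 9 (mod 11).
  v = [6, 6, 10, 2, 9].
Step 2: syndromes of r = [6, 10, 4, 2, 2] (all sums mod 11).
  S_0 = Σ v_i r_i = 6·6 + 6·10 + 10·4 + 2·2 + 9·2 = 158 ≡ 4.
  S_1 = Σ v_i α_i r_i = 6·7·6 + 6·6·10 + 10·2·4 + 2·3·2 + 9·8·2 = 848 ≡ 1.
  α_i^2 mod 11 = [5, 3, 4, 9, 9].
  S_2 = Σ v_i α_i^2 r_i = 6·5·6 + 6·3·10 + 10·4·4 + 2·9·2 + 9·9·2 = 718 ≡ 3.
  S = (4, 1, 3) ≠ 0, so r is not a codeword (an error is present).
Step 3: locate the error. For a single error e at position i, S_ℓ = v_i·e·α_i^ℓ, so α_err = S_1/S_0.
  S_0^{−1} = 4^{−1} = 3 (mod 11), so α_err = 1·3 = 3 ≡ 3 = α_4. Error position i = 4.
  Consistency check: S_2/S_1 = 3·1 = 3 ≡ 3 = α_err ✓ (single-error assumption holds).
Step 4: error magnitude e = S_0/v_4 = S_0·∏_{j≠4}(α_4 − α_j) = 4·6 = 24 ≡ 2 (mod 11).
Step 5: correct position 4: c_4 = r_4 − e = 2 − 2 ≡ 0 (mod 11). Hence c = [6, 10, 4, 0, 2].
  Check: interpolating c through the α_i gives m(x) = 1 + 7·x (degree < 2) with m(α_i) = c_i for every i, so c is indeed a codeword.


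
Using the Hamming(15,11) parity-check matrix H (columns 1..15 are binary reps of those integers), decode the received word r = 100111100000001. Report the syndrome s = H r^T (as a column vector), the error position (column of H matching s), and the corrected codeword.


s = (1, 1, 1, 0)^T, error position = 14, corrected codeword c = 100111100000011

Compute s = H r^T mod 2 one row at a time:
  s_1 = 0 + 0 + 0 + 0 + 0 + 0 + 0 + 1 = 1 ≡ 1 (mod 2).
  s_2 = 1 + 1 + 1 + 1 + 0 + 0 + 0 + 1 = 5 ≡ 1 (mod 2).
  s_3 = 0 + 0 + 1 + 1 + 0 + 0 + 0 + 1 = 3 ≡ 1 (mod 2).
  s_4 = 1 + 0 + 1 + 1 + 0 + 0 + 0 + 1 = 4 ≡ 0 (mod 2).
s = (1, 1, 1, 0)^T — this equals column 14 of H (binary 1110), so error is at position 14.
Correct: flip bit 14 of r = 100111100000001 to get c = 100111100000011.


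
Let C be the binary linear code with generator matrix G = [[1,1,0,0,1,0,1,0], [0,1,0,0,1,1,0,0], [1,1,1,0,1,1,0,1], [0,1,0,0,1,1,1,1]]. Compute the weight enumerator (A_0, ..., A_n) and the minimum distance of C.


Weight distribution: A_0 = 1, A_2 = 2, A_3 = 6, A_4 = 3, A_5 = 2, A_6 = 2. Minimum distance d = 2.

Enumerate all 2^4 = 16 messages m ∈ F_2^4.
For each, compute codeword c = mG in F_2^8, then tally its weight.
  m = 0000 → c = 00000000, weight = 0.
  m = 1000 → c = 11001010, weight = 4.
  m = 0100 → c = 01001100, weight = 3.
  m = 1100 → c = 10000110, weight = 3.
  m = 0010 → c = 11101101, weight = 6.
  m = 1010 → c = 00100111, weight = 4.
  m = 0110 → c = 10100001, weight = 3.
  m = 1110 → c = 01101011, weight = 5.
  m = 0001 → c = 01001111, weight = 5.
  m = 1001 → c = 10000101, weight = 3.
  m = 0101 → c = 00000011, weight = 2.
  m = 1101 → c = 11001001, weight = 4.
  m = 0011 → c = 10100010, weight = 3.
  m = 1011 → c = 01101000, weight = 3.
  m = 0111 → c = 11101110, weight = 6.
  m = 1111 → c = 00100100, weight = 2.
Tally weights:
  weight 0: 1 codewords.
  weight 2: 2 codewords.
  weight 3: 6 codewords.
  weight 4: 3 codewords.
  weight 5: 2 codewords.
  weight 6: 2 codewords.
Minimum distance d = smallest w > 0 with A_w > 0 = 2.
Sanity: Σ A_w = 16 = 2^4 = 16 ✓.


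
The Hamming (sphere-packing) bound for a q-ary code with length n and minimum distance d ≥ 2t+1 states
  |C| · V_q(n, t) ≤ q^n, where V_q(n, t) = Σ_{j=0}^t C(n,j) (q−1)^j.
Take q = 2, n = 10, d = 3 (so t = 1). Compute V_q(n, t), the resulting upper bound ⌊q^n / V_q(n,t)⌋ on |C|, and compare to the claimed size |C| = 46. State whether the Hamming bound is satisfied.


V_q(n, t) = 11, q^n = 1024, Hamming bound = 93, |C| = 46 ≤ bound (satisfied).

Step 1: Compute V_q(n, t) = Σ_{j=0}^1 C(n, j) (q−1)^j.
  j = 0: C(10,0)·(1)^0 = 1·1 = 1.
  j = 1: C(10,1)·(1)^1 = 10·1 = 10.
  V_q(n, t) = 1 + 10 = 11.
Step 2: q^n = 2^10 = 1024.
Step 3: Hamming bound ⌊q^n / V_q(n,t)⌋ = ⌊1024/11⌋ = 93.
Step 4: Compare |C| = 46 to 93: satisfied.
The claimed |C| lies below the Hamming bound.


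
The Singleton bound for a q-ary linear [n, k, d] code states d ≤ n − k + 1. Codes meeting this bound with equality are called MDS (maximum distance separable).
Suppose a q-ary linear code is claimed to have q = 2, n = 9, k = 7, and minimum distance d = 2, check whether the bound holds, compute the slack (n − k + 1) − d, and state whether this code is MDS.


Singleton RHS = n − k + 1 = 3, slack = 1, bound satisfied, not MDS.

Singleton bound: d ≤ n − k + 1.
Here n = 9, k = 7, so n − k + 1 = 3.
Given d = 2, check d ≤ 3: YES.
Slack = (n − k + 1) − d = 1.
The code is NOT MDS (slack = 1 > 0).
Description: the claimed parameters are [9, 7, 2]_2; such a code would be non-MDS.


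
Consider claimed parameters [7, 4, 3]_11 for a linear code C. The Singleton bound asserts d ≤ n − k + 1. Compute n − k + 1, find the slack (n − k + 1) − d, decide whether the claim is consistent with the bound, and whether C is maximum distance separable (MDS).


Singleton RHS = n − k + 1 = 4, slack = 1, bound satisfied, not MDS.

Singleton bound: d ≤ n − k + 1.
Here n = 7, k = 4, so n − k + 1 = 4.
Given d = 3, check d ≤ 4: YES.
Slack = (n − k + 1) − d = 1.
The code is NOT MDS (slack = 1 > 0).
Description: the claimed parameters are [7, 4, 3]_11; such a code would be non-MDS.


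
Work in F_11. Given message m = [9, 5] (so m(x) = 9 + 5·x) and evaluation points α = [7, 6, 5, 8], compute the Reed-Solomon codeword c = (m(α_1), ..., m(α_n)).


c = [0, 6, 1, 5]

Message polynomial: m(x) = 9 + 5·x (mod 11).
For each evaluation point α_i, compute m(α_i) mod 11:
  α_1 = 7: Horner steps 5 → 0, so m(7) = 0.
  α_2 = 6: Horner steps 5 → 6, so m(6) = 6.
  α_3 = 5: Horner steps 5 → 1, so m(5) = 1.
  α_4 = 8: Horner steps 5 → 5, so m(8) = 5.
Codeword c = [0, 6, 1, 5] ∈ F_11^4.
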